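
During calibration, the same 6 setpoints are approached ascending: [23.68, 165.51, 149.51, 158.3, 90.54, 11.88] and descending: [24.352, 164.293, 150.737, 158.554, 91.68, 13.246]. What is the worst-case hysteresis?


|23.68 - 24.352| = 0.6720
|165.51 - 164.293| = 1.2170
|149.51 - 150.737| = 1.2270
|158.3 - 158.554| = 0.2540
|90.54 - 91.68| = 1.1400
|11.88 - 13.246| = 1.3660
hysteresis = max(diffs) = 1.3660

1.3660


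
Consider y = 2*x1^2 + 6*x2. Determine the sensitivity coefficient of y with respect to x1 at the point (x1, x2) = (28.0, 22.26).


y = 2*x1^2 + 6*x2
dy/dx1 = 2*2*x1
Evaluate at x1 = 28.0: c1 = 4 * 28.0
c1 = 112.0000

112.0000


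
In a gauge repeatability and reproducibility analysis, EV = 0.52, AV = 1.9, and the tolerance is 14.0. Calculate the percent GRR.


GRR = sqrt(EV^2 + AV^2) = sqrt(0.52^2 + 1.9^2) = 1.9698731
%GRR = GRR / tol * 100 = 1.9698731 / 14.0 * 100
%GRR = 14.0705

14.0705


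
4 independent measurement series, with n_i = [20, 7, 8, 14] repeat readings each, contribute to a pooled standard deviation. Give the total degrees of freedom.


nu = sum_i (n_i - 1)
nu = ((20 - 1) + (7 - 1) + (8 - 1) + (14 - 1))
nu = 19 + 6 + 7 + 13
nu = 45

45


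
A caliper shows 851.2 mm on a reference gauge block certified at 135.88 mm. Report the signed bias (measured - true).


Systematic error = measured - true
= 851.2 - 135.88
= 715.3200

715.3200


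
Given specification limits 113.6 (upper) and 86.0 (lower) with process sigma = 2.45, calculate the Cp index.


Cp = (USL - LSL) / (6 * sigma)
= (113.6 - 86.0) / (6 * 2.45)
= 27.6000 / 14.7000
= 1.8776

1.8776


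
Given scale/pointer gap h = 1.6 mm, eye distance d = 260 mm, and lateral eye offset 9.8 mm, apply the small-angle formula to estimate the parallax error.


error = h * offset / d
= 1.6 * 9.8 / 260
= 0.0603

0.0603


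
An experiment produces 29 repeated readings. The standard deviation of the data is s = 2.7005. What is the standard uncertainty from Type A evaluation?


u_A = s / sqrt(n)
u_A = 2.7005 / sqrt(29)
u_A = 2.7005 / 5.3851648
u_A = 0.5015

0.5015


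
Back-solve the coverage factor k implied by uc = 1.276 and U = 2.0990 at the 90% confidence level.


k = U / uc
k = 2.0990 / 1.276
k = 1.645

1.645


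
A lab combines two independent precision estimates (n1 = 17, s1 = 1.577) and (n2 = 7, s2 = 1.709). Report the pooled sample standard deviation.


s_p = sqrt(((n1-1)*s1^2 + (n2-1)*s2^2) / (n1+n2-2))
numerator = (17-1)*1.577^2 + (7-1)*1.709^2 = 39.790864 + 17.524086 = 57.31495
denominator = 17 + 7 - 2 = 22
s_p^2 = 57.31495 / 22 = 2.605225
s_p = sqrt(2.605225) = 1.6141

1.6141


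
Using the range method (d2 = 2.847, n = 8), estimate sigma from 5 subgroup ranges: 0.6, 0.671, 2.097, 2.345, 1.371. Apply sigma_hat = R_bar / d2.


R_bar = (0.6 + 0.671 + 2.097 + 2.345 + 1.371) / 5
R_bar = 7.084 / 5 = 1.4168
sigma_hat = R_bar / d2 = 1.4168 / 2.847 = 0.4976

0.4976


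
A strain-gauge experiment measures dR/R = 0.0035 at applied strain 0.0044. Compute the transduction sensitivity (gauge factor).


GF = (dR/R) / epsilon
= 0.0035 / 0.0044
= 0.7955

0.7955


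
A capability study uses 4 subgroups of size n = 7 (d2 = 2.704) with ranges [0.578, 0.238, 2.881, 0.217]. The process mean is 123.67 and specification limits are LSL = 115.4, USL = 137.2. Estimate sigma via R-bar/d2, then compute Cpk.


R_bar = (0.578 + 0.238 + 2.881 + 0.217) / 4 = 0.9785
sigma = R_bar / d2 = 0.9785 / 2.704 = 0.3618713
Cp = (USL - LSL)/(6*sigma) = (137.2 - 115.4)/(6*0.3618713) = 10.0404
Cpu = (137.2 - 123.67)/(3*0.3618713) = 12.4630
Cpl = (123.67 - 115.4)/(3*0.3618713) = 7.6178
Cpk = min(Cpu, Cpl) = 7.6178

7.6178


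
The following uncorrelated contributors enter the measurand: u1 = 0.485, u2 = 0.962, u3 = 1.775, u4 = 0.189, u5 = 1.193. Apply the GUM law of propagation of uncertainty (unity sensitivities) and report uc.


uc = sqrt(0.485^2 + 0.962^2 + 1.775^2 + 0.189^2 + 1.193^2)
uc = sqrt(5.770264)
uc = 2.4021

2.4021


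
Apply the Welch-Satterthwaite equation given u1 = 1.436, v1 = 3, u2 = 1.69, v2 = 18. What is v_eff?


uc = sqrt(u1^2 + u2^2) = sqrt(1.436^2 + 1.69^2) = 2.2177006
v_eff = uc^4 / (u1^4/v1 + u2^4/v2)
= 2.2177006^4 / (1.436^4/3 + 1.69^4/18)
= 24.188651 / 1.870597
v_eff = 12.9310

12.9310


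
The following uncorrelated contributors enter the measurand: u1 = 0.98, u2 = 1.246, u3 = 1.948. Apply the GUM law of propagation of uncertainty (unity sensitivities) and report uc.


uc = sqrt(0.98^2 + 1.246^2 + 1.948^2)
uc = sqrt(6.30762)
uc = 2.5115

2.5115


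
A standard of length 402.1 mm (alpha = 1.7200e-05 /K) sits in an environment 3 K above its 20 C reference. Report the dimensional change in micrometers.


dL = L * alpha * dT
= 402.1 * 1.7200e-05 * 3
= 0.0207484 mm
dL_um = 0.0207484 * 1000 = 20.7484 um

20.7484


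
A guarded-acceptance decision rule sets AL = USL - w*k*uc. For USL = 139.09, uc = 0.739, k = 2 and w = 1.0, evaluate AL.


U = k * uc = 2 * 0.739 = 1.478
guard band g = w * U = 1.0 * 1.478 = 1.478
AL = USL - g = 139.09 - 1.478
AL = 137.6120

137.6120


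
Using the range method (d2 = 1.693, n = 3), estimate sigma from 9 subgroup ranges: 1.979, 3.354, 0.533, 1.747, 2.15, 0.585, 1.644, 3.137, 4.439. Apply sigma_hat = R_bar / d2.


R_bar = (1.979 + 3.354 + 0.533 + 1.747 + 2.15 + 0.585 + 1.644 + 3.137 + 4.439) / 9
R_bar = 19.568 / 9 = 2.1742222
sigma_hat = R_bar / d2 = 2.1742222 / 1.693 = 1.2842

1.2842


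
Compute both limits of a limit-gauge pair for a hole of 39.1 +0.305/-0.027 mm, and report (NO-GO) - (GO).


GO = nominal - lower_tol (smallest hole = maximum material condition)
GO = 39.1 - 0.027 = 39.073
NO-GO = nominal + upper_tol (largest hole = least material condition)
NO-GO = 39.1 + 0.305 = 39.405
spread = NO-GO - GO = 39.405 - 39.073 = 0.3320

0.3320


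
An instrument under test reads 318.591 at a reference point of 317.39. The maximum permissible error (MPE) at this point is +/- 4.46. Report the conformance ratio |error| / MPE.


e = indication - reference = 318.591 - 317.39 = 1.2010
|e| = 1.2010
ratio = |e| / MPE = 1.2010 / 4.46
ratio = 0.2693

0.2693


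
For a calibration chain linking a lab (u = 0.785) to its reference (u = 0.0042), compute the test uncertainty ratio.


TUR = u_lab / u_ref
= 0.785 / 0.0042
= 186.9048

186.9048


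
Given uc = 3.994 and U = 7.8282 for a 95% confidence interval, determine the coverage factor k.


k = U / uc
k = 7.8282 / 3.994
k = 1.96

1.96


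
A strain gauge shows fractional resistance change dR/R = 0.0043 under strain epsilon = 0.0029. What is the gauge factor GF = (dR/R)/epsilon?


GF = (dR/R) / epsilon
= 0.0043 / 0.0029
= 1.4828

1.4828


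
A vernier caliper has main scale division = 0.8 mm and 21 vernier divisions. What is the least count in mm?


LC = MSD / n_div
= 0.8 / 21
= 0.0381

0.0381


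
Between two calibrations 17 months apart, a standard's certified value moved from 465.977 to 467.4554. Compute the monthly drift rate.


rate = (v2 - v1) / months
= (467.4554 - 465.977) / 17
= 1.4784 / 17
= 0.0870

0.0870


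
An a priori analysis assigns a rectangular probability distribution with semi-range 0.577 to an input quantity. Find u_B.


u_B = half_width / sqrt(3)
u_B = 0.577 / 1.7320508
u_B = 0.3331

0.3331


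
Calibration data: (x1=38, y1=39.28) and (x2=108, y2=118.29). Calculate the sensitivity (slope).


slope = (y2 - y1) / (x2 - x1)
= (118.29 - 39.28) / (108 - 38)
= 79.0100 / 70
= 1.1287

1.1287


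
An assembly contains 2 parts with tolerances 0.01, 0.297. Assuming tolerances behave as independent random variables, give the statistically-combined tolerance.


RSS = sqrt(0.01^2 + 0.297^2)
= sqrt(0.088309)
= 0.2972

0.2972


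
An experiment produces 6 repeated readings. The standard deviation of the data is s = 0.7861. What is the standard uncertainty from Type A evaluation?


u_A = s / sqrt(n)
u_A = 0.7861 / sqrt(6)
u_A = 0.7861 / 2.4494897
u_A = 0.3209

0.3209


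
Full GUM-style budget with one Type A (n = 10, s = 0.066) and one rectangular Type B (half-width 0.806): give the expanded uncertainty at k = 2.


u_A = s / sqrt(n) = 0.066 / sqrt(10) = 0.020871033
u_B = half_width / sqrt(3) = 0.806 / sqrt(3) = 0.46534432
uc = sqrt(u_A^2 + u_B^2) = sqrt(0.020871033^2 + 0.46534432^2) = 0.46581213
U = k * uc = 2 * 0.46581213
U = 0.9316

0.9316


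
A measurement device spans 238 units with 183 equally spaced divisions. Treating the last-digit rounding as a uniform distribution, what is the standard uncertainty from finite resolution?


resolution = range / divisions
resolution = 238 / 183 = 1.3005464
u_res = resolution / (2*sqrt(3))
u_res = 1.3005464 / 3.4641016
u_res = 0.3754

0.3754


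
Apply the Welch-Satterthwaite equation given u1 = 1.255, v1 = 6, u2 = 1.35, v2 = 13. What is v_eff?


uc = sqrt(u1^2 + u2^2) = sqrt(1.255^2 + 1.35^2) = 1.8432376
v_eff = uc^4 / (u1^4/v1 + u2^4/v2)
= 1.8432376^4 / (1.255^4/6 + 1.35^4/13)
= 11.543175 / 0.66895111
v_eff = 17.2556

17.2556


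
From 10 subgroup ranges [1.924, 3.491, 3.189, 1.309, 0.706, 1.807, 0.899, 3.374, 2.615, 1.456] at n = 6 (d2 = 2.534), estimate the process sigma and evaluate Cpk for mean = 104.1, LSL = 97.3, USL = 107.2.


R_bar = (1.924 + 3.491 + 3.189 + 1.309 + 0.706 + 1.807 + 0.899 + 3.374 + 2.615 + 1.456) / 10 = 2.077
sigma = R_bar / d2 = 2.077 / 2.534 = 0.81965272
Cp = (USL - LSL)/(6*sigma) = (107.2 - 97.3)/(6*0.81965272) = 2.0130
Cpu = (107.2 - 104.1)/(3*0.81965272) = 1.2607
Cpl = (104.1 - 97.3)/(3*0.81965272) = 2.7654
Cpk = min(Cpu, Cpl) = 1.2607

1.2607


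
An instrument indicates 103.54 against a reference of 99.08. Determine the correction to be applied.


Correction = standard - reading
= 99.08 - 103.54
= -4.4600

-4.4600


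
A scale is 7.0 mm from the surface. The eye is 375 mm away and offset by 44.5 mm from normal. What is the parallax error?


error = h * offset / d
= 7.0 * 44.5 / 375
= 0.8307

0.8307


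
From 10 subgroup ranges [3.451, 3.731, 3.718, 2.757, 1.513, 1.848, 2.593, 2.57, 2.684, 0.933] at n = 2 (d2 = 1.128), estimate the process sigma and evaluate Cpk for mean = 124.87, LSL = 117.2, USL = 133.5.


R_bar = (3.451 + 3.731 + 3.718 + 2.757 + 1.513 + 1.848 + 2.593 + 2.57 + 2.684 + 0.933) / 10 = 2.5798
sigma = R_bar / d2 = 2.5798 / 1.128 = 2.2870567
Cp = (USL - LSL)/(6*sigma) = (133.5 - 117.2)/(6*2.2870567) = 1.1878
Cpu = (133.5 - 124.87)/(3*2.2870567) = 1.2578
Cpl = (124.87 - 117.2)/(3*2.2870567) = 1.1179
Cpk = min(Cpu, Cpl) = 1.1179

1.1179


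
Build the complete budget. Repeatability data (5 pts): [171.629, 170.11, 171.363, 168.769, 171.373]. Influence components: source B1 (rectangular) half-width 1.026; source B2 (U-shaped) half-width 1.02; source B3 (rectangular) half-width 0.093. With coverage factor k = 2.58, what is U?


mean = (171.629 + 170.11 + 171.363 + 168.769 + 171.373) / 5 = 170.6488
s = sqrt(sum((x - mean)^2)/(n-1)) = 1.2061605
u_A = s / sqrt(n) = 1.2061605 / sqrt(5) = 0.53941137
u_B1 = 1.026 / sqrt(3) = 0.59236138
u_B2 = 1.02 / sqrt(2) = 0.72124892
u_B3 = 0.093 / sqrt(3) = 0.053693575
uc = sqrt(0.53941137^2 + 0.59236138^2 + 0.72124892^2 + 0.053693575^2) = 1.0793237
U = k * uc = 2.58 * 1.0793237
U = 2.7847

2.7847


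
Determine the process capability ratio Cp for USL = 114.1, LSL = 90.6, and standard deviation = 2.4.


Cp = (USL - LSL) / (6 * sigma)
= (114.1 - 90.6) / (6 * 2.4)
= 23.5000 / 14.4000
= 1.6319

1.6319


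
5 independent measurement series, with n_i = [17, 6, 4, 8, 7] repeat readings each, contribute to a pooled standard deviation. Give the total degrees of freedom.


nu = sum_i (n_i - 1)
nu = ((17 - 1) + (6 - 1) + (4 - 1) + (8 - 1) + (7 - 1))
nu = 16 + 5 + 3 + 7 + 6
nu = 37

37


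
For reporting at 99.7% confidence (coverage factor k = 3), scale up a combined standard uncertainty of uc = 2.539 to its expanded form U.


U = k * uc
U = 3 * 2.539
U = 7.6170

7.6170


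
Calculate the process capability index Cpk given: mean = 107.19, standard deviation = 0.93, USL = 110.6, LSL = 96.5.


Cpu = (USL - mean) / (3*sigma) = (110.6 - 107.19) / (3*0.93) = 1.2222
Cpl = (mean - LSL) / (3*sigma) = (107.19 - 96.5) / (3*0.93) = 3.8315
Cpk = min(Cpu, Cpl) = 1.2222

1.2222


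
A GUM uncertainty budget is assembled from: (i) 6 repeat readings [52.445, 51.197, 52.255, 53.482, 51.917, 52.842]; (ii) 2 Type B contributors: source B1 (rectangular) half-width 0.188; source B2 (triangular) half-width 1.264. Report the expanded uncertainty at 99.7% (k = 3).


mean = (52.445 + 51.197 + 52.255 + 53.482 + 51.917 + 52.842) / 6 = 52.35633333
s = sqrt(sum((x - mean)^2)/(n-1)) = 0.78207357
u_A = s / sqrt(n) = 0.78207357 / sqrt(6) = 0.3192802
u_B1 = 0.188 / sqrt(3) = 0.10854185
u_B2 = 1.264 / sqrt(6) = 0.51602584
uc = sqrt(0.3192802^2 + 0.10854185^2 + 0.51602584^2) = 0.61644452
U = k * uc = 3 * 0.61644452
U = 1.8493

1.8493


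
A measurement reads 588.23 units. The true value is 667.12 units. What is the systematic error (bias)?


Systematic error = measured - true
= 588.23 - 667.12
= -78.8900

-78.8900


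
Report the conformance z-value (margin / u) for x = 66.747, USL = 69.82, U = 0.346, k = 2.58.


u = U / k = 0.346 / 2.58 = 0.13410853
margin = |USL - x| = |69.82 - 66.747| = 3.073
z = margin / u = 3.073 / 0.13410853
z = 22.9143

22.9143


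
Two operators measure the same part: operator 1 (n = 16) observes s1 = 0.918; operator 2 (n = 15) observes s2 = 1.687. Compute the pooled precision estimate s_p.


s_p = sqrt(((n1-1)*s1^2 + (n2-1)*s2^2) / (n1+n2-2))
numerator = (16-1)*0.918^2 + (15-1)*1.687^2 = 12.64086 + 39.843566 = 52.484426
denominator = 16 + 15 - 2 = 29
s_p^2 = 52.484426 / 29 = 1.8098078
s_p = sqrt(1.8098078) = 1.3453

1.3453


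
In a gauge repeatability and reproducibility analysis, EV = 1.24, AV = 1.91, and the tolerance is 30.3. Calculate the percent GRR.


GRR = sqrt(EV^2 + AV^2) = sqrt(1.24^2 + 1.91^2) = 2.2772132
%GRR = GRR / tol * 100 = 2.2772132 / 30.3 * 100
%GRR = 7.5156

7.5156


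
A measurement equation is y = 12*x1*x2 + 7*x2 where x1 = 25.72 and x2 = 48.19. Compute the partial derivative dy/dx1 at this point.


y = 12*x1*x2 + 7*x2
dy/dx1 = 12*x2
Evaluate at x2 = 48.19: c1 = 12 * 48.19
c1 = 578.2800

578.2800


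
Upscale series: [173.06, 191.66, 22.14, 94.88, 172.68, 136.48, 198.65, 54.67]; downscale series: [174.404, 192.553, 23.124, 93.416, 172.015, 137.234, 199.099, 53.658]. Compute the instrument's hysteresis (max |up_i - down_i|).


|173.06 - 174.404| = 1.3440
|191.66 - 192.553| = 0.8930
|22.14 - 23.124| = 0.9840
|94.88 - 93.416| = 1.4640
|172.68 - 172.015| = 0.6650
|136.48 - 137.234| = 0.7540
|198.65 - 199.099| = 0.4490
|54.67 - 53.658| = 1.0120
hysteresis = max(diffs) = 1.4640

1.4640


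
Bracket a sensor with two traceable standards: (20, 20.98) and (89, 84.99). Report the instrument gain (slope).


slope = (y2 - y1) / (x2 - x1)
= (84.99 - 20.98) / (89 - 20)
= 64.0100 / 69
= 0.9277

0.9277


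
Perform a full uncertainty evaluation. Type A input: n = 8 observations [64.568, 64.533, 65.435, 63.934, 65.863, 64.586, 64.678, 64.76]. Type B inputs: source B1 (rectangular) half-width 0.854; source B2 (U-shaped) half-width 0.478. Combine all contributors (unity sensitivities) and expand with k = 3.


mean = (64.568 + 64.533 + 65.435 + 63.934 + 65.863 + 64.586 + 64.678 + 64.76) / 8 = 64.794625
s = sqrt(sum((x - mean)^2)/(n-1)) = 0.5940553
u_A = s / sqrt(n) = 0.5940553 / sqrt(8) = 0.21003027
u_B1 = 0.854 / sqrt(3) = 0.49305713
u_B2 = 0.478 / sqrt(2) = 0.33799704
uc = sqrt(0.21003027^2 + 0.49305713^2 + 0.33799704^2) = 0.63360875
U = k * uc = 3 * 0.63360875
U = 1.9008

1.9008


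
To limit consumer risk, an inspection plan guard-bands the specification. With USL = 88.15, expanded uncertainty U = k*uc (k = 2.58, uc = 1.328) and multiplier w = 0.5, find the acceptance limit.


U = k * uc = 2.58 * 1.328 = 3.42624
guard band g = w * U = 0.5 * 3.42624 = 1.71312
AL = USL - g = 88.15 - 1.71312
AL = 86.4369

86.4369


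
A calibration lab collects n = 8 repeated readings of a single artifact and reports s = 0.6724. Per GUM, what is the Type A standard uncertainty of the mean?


u_A = s / sqrt(n)
u_A = 0.6724 / sqrt(8)
u_A = 0.6724 / 2.8284271
u_A = 0.2377

0.2377


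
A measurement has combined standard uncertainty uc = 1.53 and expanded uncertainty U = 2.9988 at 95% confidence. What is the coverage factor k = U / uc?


k = U / uc
k = 2.9988 / 1.53
k = 1.96

1.96


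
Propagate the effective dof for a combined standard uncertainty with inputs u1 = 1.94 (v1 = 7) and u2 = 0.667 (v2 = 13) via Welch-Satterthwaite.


uc = sqrt(u1^2 + u2^2) = sqrt(1.94^2 + 0.667^2) = 2.0514602
v_eff = uc^4 / (u1^4/v1 + u2^4/v2)
= 2.0514602^4 / (1.94^4/7 + 0.667^4/13)
= 17.711379 / 2.0387515
v_eff = 8.6874

8.6874


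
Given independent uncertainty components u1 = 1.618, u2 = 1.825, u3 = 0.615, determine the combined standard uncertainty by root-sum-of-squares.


uc = sqrt(1.618^2 + 1.825^2 + 0.615^2)
uc = sqrt(6.326774)
uc = 2.5153

2.5153


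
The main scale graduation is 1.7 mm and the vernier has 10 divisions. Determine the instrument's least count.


LC = MSD / n_div
= 1.7 / 10
= 0.1700

0.1700


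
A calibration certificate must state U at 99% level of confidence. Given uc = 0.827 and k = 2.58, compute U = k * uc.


U = k * uc
U = 2.58 * 0.827
U = 2.1337

2.1337


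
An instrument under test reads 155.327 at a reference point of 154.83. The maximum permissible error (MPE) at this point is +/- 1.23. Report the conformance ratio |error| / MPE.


e = indication - reference = 155.327 - 154.83 = 0.4970
|e| = 0.4970
ratio = |e| / MPE = 0.4970 / 1.23
ratio = 0.4041

0.4041


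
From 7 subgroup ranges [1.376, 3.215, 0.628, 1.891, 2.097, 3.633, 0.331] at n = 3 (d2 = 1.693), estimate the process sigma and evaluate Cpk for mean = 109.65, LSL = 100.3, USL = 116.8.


R_bar = (1.376 + 3.215 + 0.628 + 1.891 + 2.097 + 3.633 + 0.331) / 7 = 1.8815714
sigma = R_bar / d2 = 1.8815714 / 1.693 = 1.111383
Cp = (USL - LSL)/(6*sigma) = (116.8 - 100.3)/(6*1.111383) = 2.4744
Cpu = (116.8 - 109.65)/(3*1.111383) = 2.1445
Cpl = (109.65 - 100.3)/(3*1.111383) = 2.8043
Cpk = min(Cpu, Cpl) = 2.1445

2.1445


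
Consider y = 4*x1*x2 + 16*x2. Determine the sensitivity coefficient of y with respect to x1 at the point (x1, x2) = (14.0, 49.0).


y = 4*x1*x2 + 16*x2
dy/dx1 = 4*x2
Evaluate at x2 = 49.0: c1 = 4 * 49.0
c1 = 196.0000

196.0000


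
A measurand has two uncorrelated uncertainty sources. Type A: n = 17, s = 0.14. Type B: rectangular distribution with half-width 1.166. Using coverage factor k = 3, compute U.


u_A = s / sqrt(n) = 0.14 / sqrt(17) = 0.033954988
u_B = half_width / sqrt(3) = 1.166 / sqrt(3) = 0.67319041
uc = sqrt(u_A^2 + u_B^2) = sqrt(0.033954988^2 + 0.67319041^2) = 0.67404619
U = k * uc = 3 * 0.67404619
U = 2.0221

2.0221


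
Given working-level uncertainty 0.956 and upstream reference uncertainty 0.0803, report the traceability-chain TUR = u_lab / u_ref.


TUR = u_lab / u_ref
= 0.956 / 0.0803
= 11.9054

11.9054


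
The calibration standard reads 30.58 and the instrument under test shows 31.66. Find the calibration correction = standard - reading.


Correction = standard - reading
= 30.58 - 31.66
= -1.0800

-1.0800


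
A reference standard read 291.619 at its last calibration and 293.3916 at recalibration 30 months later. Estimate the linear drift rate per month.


rate = (v2 - v1) / months
= (293.3916 - 291.619) / 30
= 1.7726 / 30
= 0.0591

0.0591


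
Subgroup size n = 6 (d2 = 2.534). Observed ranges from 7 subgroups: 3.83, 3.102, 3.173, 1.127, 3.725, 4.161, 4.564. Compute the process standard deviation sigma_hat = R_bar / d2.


R_bar = (3.83 + 3.102 + 3.173 + 1.127 + 3.725 + 4.161 + 4.564) / 7
R_bar = 23.682 / 7 = 3.3831429
sigma_hat = R_bar / d2 = 3.3831429 / 2.534 = 1.3351

1.3351


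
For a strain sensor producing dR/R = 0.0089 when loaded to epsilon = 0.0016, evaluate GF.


GF = (dR/R) / epsilon
= 0.0089 / 0.0016
= 5.5625

5.5625


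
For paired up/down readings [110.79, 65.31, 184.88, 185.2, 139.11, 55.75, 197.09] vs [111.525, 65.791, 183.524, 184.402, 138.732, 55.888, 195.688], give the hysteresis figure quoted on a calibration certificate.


|110.79 - 111.525| = 0.7350
|65.31 - 65.791| = 0.4810
|184.88 - 183.524| = 1.3560
|185.2 - 184.402| = 0.7980
|139.11 - 138.732| = 0.3780
|55.75 - 55.888| = 0.1380
|197.09 - 195.688| = 1.4020
hysteresis = max(diffs) = 1.4020

1.4020


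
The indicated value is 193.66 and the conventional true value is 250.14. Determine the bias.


Systematic error = measured - true
= 193.66 - 250.14
= -56.4800

-56.4800


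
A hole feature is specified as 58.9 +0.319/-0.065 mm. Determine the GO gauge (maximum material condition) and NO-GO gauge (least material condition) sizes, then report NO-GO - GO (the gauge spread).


GO = nominal - lower_tol (smallest hole = maximum material condition)
GO = 58.9 - 0.065 = 58.835
NO-GO = nominal + upper_tol (largest hole = least material condition)
NO-GO = 58.9 + 0.319 = 59.219
spread = NO-GO - GO = 59.219 - 58.835 = 0.3840

0.3840


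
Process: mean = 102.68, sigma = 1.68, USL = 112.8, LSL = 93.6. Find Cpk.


Cpu = (USL - mean) / (3*sigma) = (112.8 - 102.68) / (3*1.68) = 2.0079
Cpl = (mean - LSL) / (3*sigma) = (102.68 - 93.6) / (3*1.68) = 1.8016
Cpk = min(Cpu, Cpl) = 1.8016

1.8016


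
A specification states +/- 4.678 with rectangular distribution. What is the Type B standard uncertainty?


u_B = half_width / sqrt(3)
u_B = 4.678 / 1.7320508
u_B = 2.7008

2.7008


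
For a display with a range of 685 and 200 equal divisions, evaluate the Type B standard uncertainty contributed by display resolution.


resolution = range / divisions
resolution = 685 / 200 = 3.425
u_res = resolution / (2*sqrt(3))
u_res = 3.425 / 3.4641016
u_res = 0.9887

0.9887


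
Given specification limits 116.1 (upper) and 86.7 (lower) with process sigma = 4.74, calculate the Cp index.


Cp = (USL - LSL) / (6 * sigma)
= (116.1 - 86.7) / (6 * 4.74)
= 29.4000 / 28.4400
= 1.0338

1.0338


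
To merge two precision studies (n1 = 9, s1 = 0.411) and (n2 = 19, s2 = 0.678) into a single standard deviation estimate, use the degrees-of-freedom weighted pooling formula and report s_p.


s_p = sqrt(((n1-1)*s1^2 + (n2-1)*s2^2) / (n1+n2-2))
numerator = (9-1)*0.411^2 + (19-1)*0.678^2 = 1.351368 + 8.274312 = 9.62568
denominator = 9 + 19 - 2 = 26
s_p^2 = 9.62568 / 26 = 0.37021846
s_p = sqrt(0.37021846) = 0.6085

0.6085


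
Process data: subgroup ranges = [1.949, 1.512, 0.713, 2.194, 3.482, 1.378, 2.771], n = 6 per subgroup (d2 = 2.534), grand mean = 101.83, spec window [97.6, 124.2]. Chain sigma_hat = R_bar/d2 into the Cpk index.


R_bar = (1.949 + 1.512 + 0.713 + 2.194 + 3.482 + 1.378 + 2.771) / 7 = 1.9998571
sigma = R_bar / d2 = 1.9998571 / 2.534 = 0.78920959
Cp = (USL - LSL)/(6*sigma) = (124.2 - 97.6)/(6*0.78920959) = 5.6174
Cpu = (124.2 - 101.83)/(3*0.78920959) = 9.4483
Cpl = (101.83 - 97.6)/(3*0.78920959) = 1.7866
Cpk = min(Cpu, Cpl) = 1.7866

1.7866


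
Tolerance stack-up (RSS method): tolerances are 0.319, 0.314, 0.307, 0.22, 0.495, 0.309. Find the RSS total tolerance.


RSS = sqrt(0.319^2 + 0.314^2 + 0.307^2 + 0.22^2 + 0.495^2 + 0.309^2)
= sqrt(0.683512)
= 0.8267

0.8267


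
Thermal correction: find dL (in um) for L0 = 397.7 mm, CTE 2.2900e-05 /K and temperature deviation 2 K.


dL = L * alpha * dT
= 397.7 * 2.2900e-05 * 2
= 0.0182147 mm
dL_um = 0.0182147 * 1000 = 18.2147 um

18.2147


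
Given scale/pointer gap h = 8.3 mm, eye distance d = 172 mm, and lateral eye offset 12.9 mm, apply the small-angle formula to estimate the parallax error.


error = h * offset / d
= 8.3 * 12.9 / 172
= 0.6225

0.6225


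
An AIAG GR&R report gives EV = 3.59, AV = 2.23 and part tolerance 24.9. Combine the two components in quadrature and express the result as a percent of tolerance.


GRR = sqrt(EV^2 + AV^2) = sqrt(3.59^2 + 2.23^2) = 4.2262276
%GRR = GRR / tol * 100 = 4.2262276 / 24.9 * 100
%GRR = 16.9728

16.9728


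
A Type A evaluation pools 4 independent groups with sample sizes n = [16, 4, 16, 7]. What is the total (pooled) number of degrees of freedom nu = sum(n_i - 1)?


nu = sum_i (n_i - 1)
nu = ((16 - 1) + (4 - 1) + (16 - 1) + (7 - 1))
nu = 15 + 3 + 15 + 6
nu = 39

39


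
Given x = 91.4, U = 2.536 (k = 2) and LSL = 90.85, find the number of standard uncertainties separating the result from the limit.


u = U / k = 2.536 / 2 = 1.268
margin = |LSL - x| = |90.85 - 91.4| = 0.55
z = margin / u = 0.55 / 1.268
z = 0.4338

0.4338


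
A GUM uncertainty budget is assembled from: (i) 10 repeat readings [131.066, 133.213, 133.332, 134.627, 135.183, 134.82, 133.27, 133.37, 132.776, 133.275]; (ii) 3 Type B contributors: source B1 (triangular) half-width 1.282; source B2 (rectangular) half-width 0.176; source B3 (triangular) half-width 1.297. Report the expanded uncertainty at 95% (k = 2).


mean = (131.066 + 133.213 + 133.332 + 134.627 + 135.183 + 134.82 + 133.27 + 133.37 + 132.776 + 133.275) / 10 = 133.4932
s = sqrt(sum((x - mean)^2)/(n-1)) = 1.1796471
u_A = s / sqrt(n) = 1.1796471 / sqrt(10) = 0.37303717
u_B1 = 1.282 / sqrt(6) = 0.52337431
u_B2 = 0.176 / sqrt(3) = 0.10161365
u_B3 = 1.297 / sqrt(6) = 0.52949803
uc = sqrt(0.37303717^2 + 0.52337431^2 + 0.10161365^2 + 0.52949803^2) = 0.83891054
U = k * uc = 2 * 0.83891054
U = 1.6778

1.6778


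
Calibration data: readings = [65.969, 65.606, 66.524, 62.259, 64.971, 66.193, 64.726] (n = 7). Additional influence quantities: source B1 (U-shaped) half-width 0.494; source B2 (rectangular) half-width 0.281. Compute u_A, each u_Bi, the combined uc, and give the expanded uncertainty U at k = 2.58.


mean = (65.969 + 65.606 + 66.524 + 62.259 + 64.971 + 66.193 + 64.726) / 7 = 65.17828571
s = sqrt(sum((x - mean)^2)/(n-1)) = 1.4386637
u_A = s / sqrt(n) = 1.4386637 / sqrt(7) = 0.54376377
u_B1 = 0.494 / sqrt(2) = 0.34931075
u_B2 = 0.281 / sqrt(3) = 0.16223543
uc = sqrt(0.54376377^2 + 0.34931075^2 + 0.16223543^2) = 0.66634629
U = k * uc = 2.58 * 0.66634629
U = 1.7192

1.7192


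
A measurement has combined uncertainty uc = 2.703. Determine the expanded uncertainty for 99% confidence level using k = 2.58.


U = k * uc
U = 2.58 * 2.703
U = 6.9737

6.9737


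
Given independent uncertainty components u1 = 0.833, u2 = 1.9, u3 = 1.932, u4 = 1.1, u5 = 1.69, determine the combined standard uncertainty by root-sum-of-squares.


uc = sqrt(0.833^2 + 1.9^2 + 1.932^2 + 1.1^2 + 1.69^2)
uc = sqrt(12.102613)
uc = 3.4789

3.4789


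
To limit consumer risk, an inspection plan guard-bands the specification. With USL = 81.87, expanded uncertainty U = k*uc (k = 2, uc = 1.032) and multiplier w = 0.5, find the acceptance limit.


U = k * uc = 2 * 1.032 = 2.064
guard band g = w * U = 0.5 * 2.064 = 1.032
AL = USL - g = 81.87 - 1.032
AL = 80.8380

80.8380


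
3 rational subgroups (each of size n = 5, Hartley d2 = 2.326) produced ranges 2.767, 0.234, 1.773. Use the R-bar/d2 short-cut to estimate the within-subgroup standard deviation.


R_bar = (2.767 + 0.234 + 1.773) / 3
R_bar = 4.774 / 3 = 1.5913333
sigma_hat = R_bar / d2 = 1.5913333 / 2.326 = 0.6842

0.6842


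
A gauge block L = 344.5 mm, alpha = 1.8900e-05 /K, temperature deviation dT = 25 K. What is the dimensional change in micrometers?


dL = L * alpha * dT
= 344.5 * 1.8900e-05 * 25
= 0.1627762 mm
dL_um = 0.1627762 * 1000 = 162.7762 um

162.7762


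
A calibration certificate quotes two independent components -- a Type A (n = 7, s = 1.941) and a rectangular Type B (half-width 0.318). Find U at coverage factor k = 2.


u_A = s / sqrt(n) = 1.941 / sqrt(7) = 0.73362904
u_B = half_width / sqrt(3) = 0.318 / sqrt(3) = 0.18359739
uc = sqrt(u_A^2 + u_B^2) = sqrt(0.73362904^2 + 0.18359739^2) = 0.75625364
U = k * uc = 2 * 0.75625364
U = 1.5125

1.5125


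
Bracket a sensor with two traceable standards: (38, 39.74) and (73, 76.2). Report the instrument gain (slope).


slope = (y2 - y1) / (x2 - x1)
= (76.2 - 39.74) / (73 - 38)
= 36.4600 / 35
= 1.0417

1.0417


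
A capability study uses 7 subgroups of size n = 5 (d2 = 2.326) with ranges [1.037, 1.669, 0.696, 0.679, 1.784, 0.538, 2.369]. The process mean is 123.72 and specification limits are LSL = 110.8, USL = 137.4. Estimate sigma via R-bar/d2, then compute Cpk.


R_bar = (1.037 + 1.669 + 0.696 + 0.679 + 1.784 + 0.538 + 2.369) / 7 = 1.2531429
sigma = R_bar / d2 = 1.2531429 / 2.326 = 0.53875447
Cp = (USL - LSL)/(6*sigma) = (137.4 - 110.8)/(6*0.53875447) = 8.2289
Cpu = (137.4 - 123.72)/(3*0.53875447) = 8.4640
Cpl = (123.72 - 110.8)/(3*0.53875447) = 7.9937
Cpk = min(Cpu, Cpl) = 7.9937

7.9937


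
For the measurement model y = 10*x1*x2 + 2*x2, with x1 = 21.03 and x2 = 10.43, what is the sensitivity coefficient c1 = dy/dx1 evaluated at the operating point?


y = 10*x1*x2 + 2*x2
dy/dx1 = 10*x2
Evaluate at x2 = 10.43: c1 = 10 * 10.43
c1 = 104.3000

104.3000


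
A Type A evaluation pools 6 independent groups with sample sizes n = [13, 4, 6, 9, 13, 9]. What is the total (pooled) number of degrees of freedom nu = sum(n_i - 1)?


nu = sum_i (n_i - 1)
nu = ((13 - 1) + (4 - 1) + (6 - 1) + (9 - 1) + (13 - 1) + (9 - 1))
nu = 12 + 3 + 5 + 8 + 12 + 8
nu = 48

48


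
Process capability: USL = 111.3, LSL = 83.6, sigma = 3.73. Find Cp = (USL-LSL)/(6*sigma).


Cp = (USL - LSL) / (6 * sigma)
= (111.3 - 83.6) / (6 * 3.73)
= 27.7000 / 22.3800
= 1.2377

1.2377


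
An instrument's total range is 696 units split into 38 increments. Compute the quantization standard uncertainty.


resolution = range / divisions
resolution = 696 / 38 = 18.315789
u_res = resolution / (2*sqrt(3))
u_res = 18.315789 / 3.4641016
u_res = 5.2873

5.2873


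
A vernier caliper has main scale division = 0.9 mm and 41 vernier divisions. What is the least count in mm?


LC = MSD / n_div
= 0.9 / 41
= 0.0220

0.0220


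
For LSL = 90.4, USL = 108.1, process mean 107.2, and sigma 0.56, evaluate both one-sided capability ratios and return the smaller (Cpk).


Cpu = (USL - mean) / (3*sigma) = (108.1 - 107.2) / (3*0.56) = 0.5357
Cpl = (mean - LSL) / (3*sigma) = (107.2 - 90.4) / (3*0.56) = 10.0000
Cpk = min(Cpu, Cpl) = 0.5357

0.5357


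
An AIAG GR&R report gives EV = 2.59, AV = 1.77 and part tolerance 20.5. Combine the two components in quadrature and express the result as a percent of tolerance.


GRR = sqrt(EV^2 + AV^2) = sqrt(2.59^2 + 1.77^2) = 3.1370368
%GRR = GRR / tol * 100 = 3.1370368 / 20.5 * 100
%GRR = 15.3026

15.3026


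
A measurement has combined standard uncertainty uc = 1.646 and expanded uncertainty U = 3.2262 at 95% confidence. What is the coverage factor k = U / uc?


k = U / uc
k = 3.2262 / 1.646
k = 1.96

1.96


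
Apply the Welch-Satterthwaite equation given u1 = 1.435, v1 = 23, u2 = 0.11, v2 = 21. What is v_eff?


uc = sqrt(u1^2 + u2^2) = sqrt(1.435^2 + 0.11^2) = 1.4392099
v_eff = uc^4 / (u1^4/v1 + u2^4/v2)
= 1.4392099^4 / (1.435^4/23 + 0.11^4/21)
= 4.2903878 / 0.18437252
v_eff = 23.2702

23.2702


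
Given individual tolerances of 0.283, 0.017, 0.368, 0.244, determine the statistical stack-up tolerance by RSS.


RSS = sqrt(0.283^2 + 0.017^2 + 0.368^2 + 0.244^2)
= sqrt(0.275338)
= 0.5247

0.5247


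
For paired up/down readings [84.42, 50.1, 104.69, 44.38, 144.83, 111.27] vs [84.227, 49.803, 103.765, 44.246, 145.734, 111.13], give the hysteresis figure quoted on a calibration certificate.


|84.42 - 84.227| = 0.1930
|50.1 - 49.803| = 0.2970
|104.69 - 103.765| = 0.9250
|44.38 - 44.246| = 0.1340
|144.83 - 145.734| = 0.9040
|111.27 - 111.13| = 0.1400
hysteresis = max(diffs) = 0.9250

0.9250


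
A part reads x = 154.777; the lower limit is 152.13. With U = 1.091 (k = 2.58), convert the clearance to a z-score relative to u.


u = U / k = 1.091 / 2.58 = 0.42286822
margin = |LSL - x| = |152.13 - 154.777| = 2.647
z = margin / u = 2.647 / 0.42286822
z = 6.2596

6.2596


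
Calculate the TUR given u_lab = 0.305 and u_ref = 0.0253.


TUR = u_lab / u_ref
= 0.305 / 0.0253
= 12.0553

12.0553


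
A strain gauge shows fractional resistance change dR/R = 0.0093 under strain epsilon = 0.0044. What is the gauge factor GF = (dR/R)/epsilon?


GF = (dR/R) / epsilon
= 0.0093 / 0.0044
= 2.1136

2.1136


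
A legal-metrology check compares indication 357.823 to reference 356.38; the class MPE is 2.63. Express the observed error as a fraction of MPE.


e = indication - reference = 357.823 - 356.38 = 1.4430
|e| = 1.4430
ratio = |e| / MPE = 1.4430 / 2.63
ratio = 0.5487

0.5487


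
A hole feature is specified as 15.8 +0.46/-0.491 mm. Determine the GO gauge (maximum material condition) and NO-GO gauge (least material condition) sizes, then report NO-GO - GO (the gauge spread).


GO = nominal - lower_tol (smallest hole = maximum material condition)
GO = 15.8 - 0.491 = 15.309
NO-GO = nominal + upper_tol (largest hole = least material condition)
NO-GO = 15.8 + 0.46 = 16.26
spread = NO-GO - GO = 16.26 - 15.309 = 0.9510

0.9510


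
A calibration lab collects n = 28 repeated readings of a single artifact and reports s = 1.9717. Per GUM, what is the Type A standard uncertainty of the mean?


u_A = s / sqrt(n)
u_A = 1.9717 / sqrt(28)
u_A = 1.9717 / 5.2915026
u_A = 0.3726

0.3726


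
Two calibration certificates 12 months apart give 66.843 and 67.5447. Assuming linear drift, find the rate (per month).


rate = (v2 - v1) / months
= (67.5447 - 66.843) / 12
= 0.7017 / 12
= 0.0585

0.0585


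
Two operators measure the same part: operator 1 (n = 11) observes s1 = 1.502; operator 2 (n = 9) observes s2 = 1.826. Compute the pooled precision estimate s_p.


s_p = sqrt(((n1-1)*s1^2 + (n2-1)*s2^2) / (n1+n2-2))
numerator = (11-1)*1.502^2 + (9-1)*1.826^2 = 22.56004 + 26.674208 = 49.234248
denominator = 11 + 9 - 2 = 18
s_p^2 = 49.234248 / 18 = 2.735236
s_p = sqrt(2.735236) = 1.6539

1.6539


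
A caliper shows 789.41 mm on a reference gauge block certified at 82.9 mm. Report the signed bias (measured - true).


Systematic error = measured - true
= 789.41 - 82.9
= 706.5100

706.5100


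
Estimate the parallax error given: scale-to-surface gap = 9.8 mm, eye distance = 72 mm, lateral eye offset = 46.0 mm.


error = h * offset / d
= 9.8 * 46.0 / 72
= 6.2611

6.2611


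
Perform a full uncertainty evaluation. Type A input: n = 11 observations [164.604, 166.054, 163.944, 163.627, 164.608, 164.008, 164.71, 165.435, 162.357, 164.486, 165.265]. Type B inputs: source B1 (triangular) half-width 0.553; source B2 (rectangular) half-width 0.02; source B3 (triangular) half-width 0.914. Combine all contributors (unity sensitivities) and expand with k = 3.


mean = (164.604 + 166.054 + 163.944 + 163.627 + 164.608 + 164.008 + 164.71 + 165.435 + 162.357 + 164.486 + 165.265) / 11 = 164.4634545
s = sqrt(sum((x - mean)^2)/(n-1)) = 0.99157595
u_A = s / sqrt(n) = 0.99157595 / sqrt(11) = 0.2989714
u_B1 = 0.553 / sqrt(6) = 0.2257613
u_B2 = 0.02 / sqrt(3) = 0.011547005
u_B3 = 0.914 / sqrt(6) = 0.37313894
uc = sqrt(0.2989714^2 + 0.2257613^2 + 0.011547005^2 + 0.37313894^2) = 0.52888379
U = k * uc = 3 * 0.52888379
U = 1.5867

1.5867


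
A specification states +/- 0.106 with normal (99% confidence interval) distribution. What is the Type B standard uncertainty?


u_B = half_width / 2.576
u_B = 0.106 / 2.576
u_B = 0.0411

0.0411


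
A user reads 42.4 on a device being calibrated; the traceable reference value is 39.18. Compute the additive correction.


Correction = standard - reading
= 39.18 - 42.4
= -3.2200

-3.2200


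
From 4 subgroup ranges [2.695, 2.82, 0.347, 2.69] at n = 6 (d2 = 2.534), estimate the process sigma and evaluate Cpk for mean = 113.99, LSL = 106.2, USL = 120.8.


R_bar = (2.695 + 2.82 + 0.347 + 2.69) / 4 = 2.138
sigma = R_bar / d2 = 2.138 / 2.534 = 0.84372534
Cp = (USL - LSL)/(6*sigma) = (120.8 - 106.2)/(6*0.84372534) = 2.8840
Cpu = (120.8 - 113.99)/(3*0.84372534) = 2.6904
Cpl = (113.99 - 106.2)/(3*0.84372534) = 3.0776
Cpk = min(Cpu, Cpl) = 2.6904

2.6904


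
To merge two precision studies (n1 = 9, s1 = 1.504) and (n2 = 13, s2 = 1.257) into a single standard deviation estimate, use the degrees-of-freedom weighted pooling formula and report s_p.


s_p = sqrt(((n1-1)*s1^2 + (n2-1)*s2^2) / (n1+n2-2))
numerator = (9-1)*1.504^2 + (13-1)*1.257^2 = 18.096128 + 18.960588 = 37.056716
denominator = 9 + 13 - 2 = 20
s_p^2 = 37.056716 / 20 = 1.8528358
s_p = sqrt(1.8528358) = 1.3612

1.3612


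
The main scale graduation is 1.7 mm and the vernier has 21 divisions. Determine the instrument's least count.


LC = MSD / n_div
= 1.7 / 21
= 0.0810

0.0810


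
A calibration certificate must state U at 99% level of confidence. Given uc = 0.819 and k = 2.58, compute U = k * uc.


U = k * uc
U = 2.58 * 0.819
U = 2.1130

2.1130


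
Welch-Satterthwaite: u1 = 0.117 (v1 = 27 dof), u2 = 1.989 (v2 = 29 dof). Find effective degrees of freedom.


uc = sqrt(u1^2 + u2^2) = sqrt(0.117^2 + 1.989^2) = 1.9924382
v_eff = uc^4 / (u1^4/v1 + u2^4/v2)
= 1.9924382^4 / (0.117^4/27 + 1.989^4/29)
= 15.759391 / 0.53969292
v_eff = 29.2007

29.2007


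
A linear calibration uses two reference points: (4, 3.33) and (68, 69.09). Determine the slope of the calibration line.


slope = (y2 - y1) / (x2 - x1)
= (69.09 - 3.33) / (68 - 4)
= 65.7600 / 64
= 1.0275

1.0275


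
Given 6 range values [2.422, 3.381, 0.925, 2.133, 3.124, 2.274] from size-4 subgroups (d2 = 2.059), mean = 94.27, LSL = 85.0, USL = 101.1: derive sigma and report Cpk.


R_bar = (2.422 + 3.381 + 0.925 + 2.133 + 3.124 + 2.274) / 6 = 2.3765
sigma = R_bar / d2 = 2.3765 / 2.059 = 1.1542011
Cp = (USL - LSL)/(6*sigma) = (101.1 - 85.0)/(6*1.1542011) = 2.3248
Cpu = (101.1 - 94.27)/(3*1.1542011) = 1.9725
Cpl = (94.27 - 85.0)/(3*1.1542011) = 2.6772
Cpk = min(Cpu, Cpl) = 1.9725

1.9725


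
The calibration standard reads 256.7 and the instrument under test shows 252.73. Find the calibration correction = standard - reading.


Correction = standard - reading
= 256.7 - 252.73
= 3.9700

3.9700


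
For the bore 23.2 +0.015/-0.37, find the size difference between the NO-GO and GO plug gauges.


GO = nominal - lower_tol (smallest hole = maximum material condition)
GO = 23.2 - 0.37 = 22.83
NO-GO = nominal + upper_tol (largest hole = least material condition)
NO-GO = 23.2 + 0.015 = 23.215
spread = NO-GO - GO = 23.215 - 22.83 = 0.3850

0.3850


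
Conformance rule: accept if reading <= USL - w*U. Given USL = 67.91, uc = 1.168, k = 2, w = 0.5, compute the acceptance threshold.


U = k * uc = 2 * 1.168 = 2.336
guard band g = w * U = 0.5 * 2.336 = 1.168
AL = USL - g = 67.91 - 1.168
AL = 66.7420

66.7420


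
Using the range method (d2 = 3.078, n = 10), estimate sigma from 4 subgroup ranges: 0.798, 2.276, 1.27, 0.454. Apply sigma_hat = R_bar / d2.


R_bar = (0.798 + 2.276 + 1.27 + 0.454) / 4
R_bar = 4.798 / 4 = 1.1995
sigma_hat = R_bar / d2 = 1.1995 / 3.078 = 0.3897

0.3897


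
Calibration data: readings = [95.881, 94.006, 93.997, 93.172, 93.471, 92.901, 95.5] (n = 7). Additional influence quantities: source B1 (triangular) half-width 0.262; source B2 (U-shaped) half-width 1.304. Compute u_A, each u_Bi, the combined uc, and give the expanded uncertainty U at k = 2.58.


mean = (95.881 + 94.006 + 93.997 + 93.172 + 93.471 + 92.901 + 95.5) / 7 = 94.13257143
s = sqrt(sum((x - mean)^2)/(n-1)) = 1.142979
u_A = s / sqrt(n) = 1.142979 / sqrt(7) = 0.43200546
u_B1 = 0.262 / sqrt(6) = 0.10696105
u_B2 = 1.304 / sqrt(2) = 0.92206724
uc = sqrt(0.43200546^2 + 0.10696105^2 + 0.92206724^2) = 1.0238542
U = k * uc = 2.58 * 1.0238542
U = 2.6415

2.6415


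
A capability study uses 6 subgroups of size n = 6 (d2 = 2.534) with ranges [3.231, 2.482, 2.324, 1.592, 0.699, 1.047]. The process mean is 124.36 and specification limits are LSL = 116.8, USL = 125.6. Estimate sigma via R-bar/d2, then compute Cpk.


R_bar = (3.231 + 2.482 + 2.324 + 1.592 + 0.699 + 1.047) / 6 = 1.8958333
sigma = R_bar / d2 = 1.8958333 / 2.534 = 0.74815837
Cp = (USL - LSL)/(6*sigma) = (125.6 - 116.8)/(6*0.74815837) = 1.9604
Cpu = (125.6 - 124.36)/(3*0.74815837) = 0.5525
Cpl = (124.36 - 116.8)/(3*0.74815837) = 3.3683
Cpk = min(Cpu, Cpl) = 0.5525

0.5525
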